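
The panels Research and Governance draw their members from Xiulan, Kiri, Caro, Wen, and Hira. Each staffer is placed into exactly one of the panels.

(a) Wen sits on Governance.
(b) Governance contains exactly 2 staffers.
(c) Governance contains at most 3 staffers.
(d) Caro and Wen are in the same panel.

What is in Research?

From (a): Wen ∈ Governance.
(d): Caro matches Wen: Caro ∉ Research.
(d): Caro matches Wen: Caro ∈ Governance.
(b): Governance already has 2, so the rest are out.
Only one panel left: Xiulan ∈ Research.
Only one panel left: Kiri ∈ Research.
Only one panel left: Hira ∈ Research.

Research = {Hira, Kiri, Xiulan}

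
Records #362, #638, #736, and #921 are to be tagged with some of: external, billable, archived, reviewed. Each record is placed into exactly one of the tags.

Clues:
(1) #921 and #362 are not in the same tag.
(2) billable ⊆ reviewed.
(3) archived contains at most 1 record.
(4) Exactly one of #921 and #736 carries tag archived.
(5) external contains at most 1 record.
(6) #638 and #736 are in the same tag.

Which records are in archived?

archived = {#921}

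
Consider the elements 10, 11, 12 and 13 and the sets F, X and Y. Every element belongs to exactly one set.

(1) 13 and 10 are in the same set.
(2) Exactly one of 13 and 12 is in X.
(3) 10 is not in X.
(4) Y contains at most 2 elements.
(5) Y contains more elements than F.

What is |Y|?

2

From (3): 10 ∉ X.
(1): 13 matches 10: 13 ∉ X.
(2) (exactly one): 12 ∈ X.
Suppose 10 ∈ F: no assignment then satisfies all the clues, so 10 ∉ F.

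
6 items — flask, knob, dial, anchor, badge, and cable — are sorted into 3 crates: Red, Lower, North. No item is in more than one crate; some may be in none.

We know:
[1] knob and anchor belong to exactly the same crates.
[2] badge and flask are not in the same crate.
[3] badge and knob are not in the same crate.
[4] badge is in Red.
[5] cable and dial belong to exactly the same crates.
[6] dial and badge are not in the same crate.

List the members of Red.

Red = {badge}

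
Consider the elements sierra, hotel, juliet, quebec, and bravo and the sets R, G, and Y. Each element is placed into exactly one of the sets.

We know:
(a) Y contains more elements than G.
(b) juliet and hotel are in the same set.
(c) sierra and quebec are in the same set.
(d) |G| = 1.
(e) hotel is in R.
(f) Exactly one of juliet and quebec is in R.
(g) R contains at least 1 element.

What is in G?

From (e): hotel ∈ R.
(b): juliet matches hotel: juliet ∈ R.
(f) (exactly one): quebec ∉ R.
(c): sierra matches quebec: sierra ∉ R.
Suppose sierra ∈ G: no assignment then satisfies all the clues, so sierra ∉ G.

G = {bravo}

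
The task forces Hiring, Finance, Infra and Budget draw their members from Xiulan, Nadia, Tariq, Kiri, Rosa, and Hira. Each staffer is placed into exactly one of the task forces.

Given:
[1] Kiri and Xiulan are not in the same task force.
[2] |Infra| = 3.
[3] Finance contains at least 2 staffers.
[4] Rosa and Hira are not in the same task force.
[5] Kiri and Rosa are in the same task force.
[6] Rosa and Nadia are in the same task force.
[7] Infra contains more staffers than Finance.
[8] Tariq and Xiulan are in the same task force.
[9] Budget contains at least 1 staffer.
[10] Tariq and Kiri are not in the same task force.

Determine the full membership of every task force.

Hiring = {}; Finance = {Tariq, Xiulan}; Infra = {Kiri, Nadia, Rosa}; Budget = {Hira}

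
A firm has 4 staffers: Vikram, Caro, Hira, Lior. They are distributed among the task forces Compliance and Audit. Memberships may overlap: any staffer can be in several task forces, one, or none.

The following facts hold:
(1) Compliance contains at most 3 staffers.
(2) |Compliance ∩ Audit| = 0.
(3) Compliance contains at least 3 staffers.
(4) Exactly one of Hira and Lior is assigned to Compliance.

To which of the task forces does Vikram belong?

Vikram: Compliance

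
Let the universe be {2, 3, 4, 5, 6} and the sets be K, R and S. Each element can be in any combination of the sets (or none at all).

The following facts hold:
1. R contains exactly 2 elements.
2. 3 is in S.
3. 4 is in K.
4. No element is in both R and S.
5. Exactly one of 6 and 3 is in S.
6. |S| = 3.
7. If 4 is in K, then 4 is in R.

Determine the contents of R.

R = {4, 6}

From (2): 3 ∈ S.
From (3): 4 ∈ K.
(4) (disjoint): 3 ∉ R.
(5) (exactly one): 6 ∉ S.
(7): 4 ∈ R.
(4) (disjoint): 4 ∉ S.
(6): only 3 candidates remain for S, so all are in.
(4) (disjoint): 2 ∉ R.
(4) (disjoint): 5 ∉ R.
(1): only 2 candidates remain for R, so all are in.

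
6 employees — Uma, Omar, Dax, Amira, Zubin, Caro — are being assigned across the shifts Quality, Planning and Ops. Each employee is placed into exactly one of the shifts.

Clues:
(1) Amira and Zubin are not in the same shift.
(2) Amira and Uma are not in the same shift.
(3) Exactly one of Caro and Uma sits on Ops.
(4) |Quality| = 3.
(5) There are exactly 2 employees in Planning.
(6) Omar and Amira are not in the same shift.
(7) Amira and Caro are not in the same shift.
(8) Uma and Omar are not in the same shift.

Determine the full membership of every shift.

Quality = {Caro, Omar, Zubin}; Planning = {Amira, Dax}; Ops = {Uma}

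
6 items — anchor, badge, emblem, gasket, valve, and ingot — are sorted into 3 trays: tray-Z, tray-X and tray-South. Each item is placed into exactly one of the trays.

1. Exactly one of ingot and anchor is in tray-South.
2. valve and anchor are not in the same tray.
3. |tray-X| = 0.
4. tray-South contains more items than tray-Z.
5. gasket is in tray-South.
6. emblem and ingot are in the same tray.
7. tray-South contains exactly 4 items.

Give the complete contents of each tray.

tray-Z = {anchor, badge}; tray-X = {}; tray-South = {emblem, gasket, ingot, valve}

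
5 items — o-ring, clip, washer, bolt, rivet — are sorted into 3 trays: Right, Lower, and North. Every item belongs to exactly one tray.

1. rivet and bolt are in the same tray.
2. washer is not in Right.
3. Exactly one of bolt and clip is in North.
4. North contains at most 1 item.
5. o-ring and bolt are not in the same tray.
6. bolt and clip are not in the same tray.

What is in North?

North = {clip}

From (2): washer ∉ Right.
Suppose o-ring ∈ North: no assignment then satisfies all the clues, so o-ring ∉ North.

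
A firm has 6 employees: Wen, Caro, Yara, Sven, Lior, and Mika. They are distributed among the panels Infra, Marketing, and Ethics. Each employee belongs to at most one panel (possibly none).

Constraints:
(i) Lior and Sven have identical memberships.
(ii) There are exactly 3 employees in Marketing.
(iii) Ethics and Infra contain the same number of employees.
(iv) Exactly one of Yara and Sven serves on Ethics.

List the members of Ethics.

Ethics = {Yara}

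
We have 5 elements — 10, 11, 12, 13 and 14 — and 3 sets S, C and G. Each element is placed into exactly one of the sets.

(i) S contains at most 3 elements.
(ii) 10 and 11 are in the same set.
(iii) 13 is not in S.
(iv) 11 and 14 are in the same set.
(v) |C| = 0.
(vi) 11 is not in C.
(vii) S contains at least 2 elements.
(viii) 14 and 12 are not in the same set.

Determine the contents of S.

S = {10, 11, 14}

From (iii): 13 ∉ S.
From (vi): 11 ∉ C.
(ii): 10 matches 11: 10 ∉ C.
(iv): 14 matches 11: 14 ∉ C.
(v): C already has 0, so the rest are out.
Only one set left: 13 ∈ G.
Suppose 10 ∉ S: no assignment then satisfies all the clues, so 10 ∈ S.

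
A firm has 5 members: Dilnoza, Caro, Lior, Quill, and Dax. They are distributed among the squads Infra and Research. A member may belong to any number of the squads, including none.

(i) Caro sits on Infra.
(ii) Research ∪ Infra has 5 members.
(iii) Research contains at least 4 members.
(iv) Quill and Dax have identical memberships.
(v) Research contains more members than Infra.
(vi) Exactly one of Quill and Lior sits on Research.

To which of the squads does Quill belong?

From (i): Caro ∈ Infra.
Suppose Quill ∈ Infra: no assignment then satisfies all the clues, so Quill ∉ Infra.

Quill: Research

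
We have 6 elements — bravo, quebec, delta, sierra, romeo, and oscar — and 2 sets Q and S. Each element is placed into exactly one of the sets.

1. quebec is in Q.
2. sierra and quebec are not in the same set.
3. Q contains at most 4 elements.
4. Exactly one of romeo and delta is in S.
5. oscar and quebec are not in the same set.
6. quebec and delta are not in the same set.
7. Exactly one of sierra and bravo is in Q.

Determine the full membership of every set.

Q = {bravo, quebec, romeo}; S = {delta, oscar, sierra}

From (1): quebec ∈ Q.
(2): sierra ∉ Q.
(5): oscar ∉ Q.
(6): delta ∉ Q.
(7) (exactly one): bravo ∈ Q.
Only one set left: delta ∈ S.
Only one set left: sierra ∈ S.
Only one set left: oscar ∈ S.
(4) (exactly one): romeo ∉ S.
Only one set left: romeo ∈ Q.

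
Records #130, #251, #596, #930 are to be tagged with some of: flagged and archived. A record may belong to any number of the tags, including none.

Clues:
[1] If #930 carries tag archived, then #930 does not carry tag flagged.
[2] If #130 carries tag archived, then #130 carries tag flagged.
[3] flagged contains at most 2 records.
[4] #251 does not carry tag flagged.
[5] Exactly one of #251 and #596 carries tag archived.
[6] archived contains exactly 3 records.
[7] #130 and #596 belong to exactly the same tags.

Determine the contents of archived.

archived = {#130, #596, #930}

From (4): #251 ∉ flagged.
Suppose #130 ∉ archived: no assignment then satisfies all the clues, so #130 ∈ archived.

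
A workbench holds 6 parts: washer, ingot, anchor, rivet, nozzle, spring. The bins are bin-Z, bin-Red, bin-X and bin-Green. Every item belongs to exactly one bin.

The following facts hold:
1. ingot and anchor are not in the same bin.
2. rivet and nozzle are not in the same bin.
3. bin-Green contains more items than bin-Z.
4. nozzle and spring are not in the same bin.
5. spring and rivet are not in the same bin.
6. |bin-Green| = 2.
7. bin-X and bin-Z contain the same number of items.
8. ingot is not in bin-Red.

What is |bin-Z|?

1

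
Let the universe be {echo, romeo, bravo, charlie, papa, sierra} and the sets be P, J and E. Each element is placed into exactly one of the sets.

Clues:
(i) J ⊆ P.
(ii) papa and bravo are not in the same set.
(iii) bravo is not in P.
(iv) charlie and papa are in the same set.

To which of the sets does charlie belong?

charlie: P

From (iii): bravo ∉ P.
(i) contrapositive: bravo ∉ J.
Only one set left: bravo ∈ E.
(ii): papa ∉ E.
(iv): charlie matches papa: charlie ∉ E.
Suppose charlie ∉ P: no assignment then satisfies all the clues, so charlie ∈ P.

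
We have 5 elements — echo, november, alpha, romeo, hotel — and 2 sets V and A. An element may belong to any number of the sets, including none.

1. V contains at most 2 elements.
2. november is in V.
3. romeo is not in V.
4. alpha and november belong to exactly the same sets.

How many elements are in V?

From (2): november ∈ V.
From (3): romeo ∉ V.
(4): alpha matches november: alpha ∈ V.
(1): V already has 2, so the rest are out.

2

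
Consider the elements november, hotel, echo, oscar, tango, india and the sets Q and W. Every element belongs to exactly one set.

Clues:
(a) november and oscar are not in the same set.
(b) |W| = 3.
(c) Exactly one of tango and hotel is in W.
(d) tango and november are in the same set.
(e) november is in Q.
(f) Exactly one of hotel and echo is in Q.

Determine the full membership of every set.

From (e): november ∈ Q.
(a): oscar ∉ Q.
(d): tango matches november: tango ∈ Q.
Only one set left: oscar ∈ W.
(c) (exactly one): hotel ∈ W.
(f) (exactly one): echo ∈ Q.
(b): only 3 candidates remain for W, so all are in.

Q = {echo, november, tango}; W = {hotel, india, oscar}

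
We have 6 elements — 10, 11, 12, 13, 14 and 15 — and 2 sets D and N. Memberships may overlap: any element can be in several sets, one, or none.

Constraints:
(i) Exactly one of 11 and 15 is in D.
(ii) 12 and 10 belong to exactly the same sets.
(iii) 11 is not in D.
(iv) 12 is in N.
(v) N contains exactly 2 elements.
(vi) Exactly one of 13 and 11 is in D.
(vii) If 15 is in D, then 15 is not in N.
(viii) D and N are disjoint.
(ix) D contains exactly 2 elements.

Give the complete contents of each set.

From (iii): 11 ∉ D.
From (iv): 12 ∈ N.
(i) (exactly one): 15 ∈ D.
(ii): 10 matches 12: 10 ∈ N.
(v): N already has 2, so the rest are out.
(vi) (exactly one): 13 ∈ D.
(viii) (disjoint): 10 ∉ D.
(viii) (disjoint): 12 ∉ D.
(ix): D already has 2, so the rest are out.

D = {13, 15}; N = {10, 12}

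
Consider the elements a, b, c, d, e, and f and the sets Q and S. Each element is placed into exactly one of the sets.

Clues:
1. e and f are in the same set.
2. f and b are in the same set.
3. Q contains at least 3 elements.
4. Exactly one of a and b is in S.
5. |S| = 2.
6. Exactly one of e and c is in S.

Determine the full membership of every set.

Q = {b, d, e, f}; S = {a, c}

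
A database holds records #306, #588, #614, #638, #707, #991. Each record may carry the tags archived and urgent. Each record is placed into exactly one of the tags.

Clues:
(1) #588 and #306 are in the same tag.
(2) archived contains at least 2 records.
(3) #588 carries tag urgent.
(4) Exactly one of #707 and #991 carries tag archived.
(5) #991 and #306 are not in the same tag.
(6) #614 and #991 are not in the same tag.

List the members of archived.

From (3): #588 ∈ urgent.
(1): #306 matches #588: #306 ∉ archived.
(1): #306 matches #588: #306 ∈ urgent.
(5): #991 ∉ urgent.
Only one tag left: #991 ∈ archived.
(4) (exactly one): #707 ∉ archived.
(6): #614 ∉ archived.
Only one tag left: #614 ∈ urgent.
Only one tag left: #707 ∈ urgent.
(2): only 2 candidates remain for archived, so all are in.

archived = {#638, #991}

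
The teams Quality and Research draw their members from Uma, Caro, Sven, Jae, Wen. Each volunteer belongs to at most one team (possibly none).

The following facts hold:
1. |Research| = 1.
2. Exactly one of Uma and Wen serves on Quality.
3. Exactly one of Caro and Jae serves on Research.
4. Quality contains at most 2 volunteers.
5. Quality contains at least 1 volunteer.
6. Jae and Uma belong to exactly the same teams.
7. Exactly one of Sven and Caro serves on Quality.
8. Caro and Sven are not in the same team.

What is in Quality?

Quality = {Sven, Wen}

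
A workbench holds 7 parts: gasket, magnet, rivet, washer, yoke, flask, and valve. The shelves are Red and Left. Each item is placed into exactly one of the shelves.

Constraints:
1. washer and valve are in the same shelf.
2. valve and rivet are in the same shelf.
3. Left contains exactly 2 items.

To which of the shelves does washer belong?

washer: Red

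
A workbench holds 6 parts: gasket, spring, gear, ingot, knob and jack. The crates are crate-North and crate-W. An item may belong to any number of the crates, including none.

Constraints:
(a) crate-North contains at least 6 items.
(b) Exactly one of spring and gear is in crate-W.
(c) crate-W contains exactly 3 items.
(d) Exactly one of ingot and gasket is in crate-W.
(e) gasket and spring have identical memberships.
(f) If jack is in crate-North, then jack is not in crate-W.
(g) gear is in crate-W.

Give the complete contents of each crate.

crate-North = {gasket, gear, ingot, jack, knob, spring}; crate-W = {gear, ingot, knob}

From (g): gear ∈ crate-W.
(a): only 6 candidates remain for crate-North, so all are in.
(b) (exactly one): spring ∉ crate-W.
(e): gasket matches spring: gasket ∉ crate-W.
(f): jack ∉ crate-W.
(c): only 3 candidates remain for crate-W, so all are in.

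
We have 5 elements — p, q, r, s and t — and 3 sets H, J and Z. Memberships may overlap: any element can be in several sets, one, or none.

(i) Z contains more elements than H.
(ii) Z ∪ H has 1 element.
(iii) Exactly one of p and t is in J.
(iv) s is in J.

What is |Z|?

1

From (iv): s ∈ J.
Suppose p ∈ H: no assignment then satisfies all the clues, so p ∉ H.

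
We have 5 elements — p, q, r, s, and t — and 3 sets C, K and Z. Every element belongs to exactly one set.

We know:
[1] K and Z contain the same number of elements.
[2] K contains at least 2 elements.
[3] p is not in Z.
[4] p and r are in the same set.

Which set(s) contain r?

r: K

From (3): p ∉ Z.
(4): r matches p: r ∉ Z.
Suppose r ∈ C: no assignment then satisfies all the clues, so r ∉ C.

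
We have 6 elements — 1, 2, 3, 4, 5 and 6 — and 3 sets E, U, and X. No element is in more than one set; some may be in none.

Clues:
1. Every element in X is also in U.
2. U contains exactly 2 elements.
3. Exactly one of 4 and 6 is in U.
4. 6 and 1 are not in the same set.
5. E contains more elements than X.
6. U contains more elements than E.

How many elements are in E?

1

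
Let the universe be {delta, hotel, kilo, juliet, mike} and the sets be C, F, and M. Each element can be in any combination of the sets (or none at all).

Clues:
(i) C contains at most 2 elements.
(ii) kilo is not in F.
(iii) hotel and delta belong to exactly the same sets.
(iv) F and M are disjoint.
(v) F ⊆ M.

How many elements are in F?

0

From (ii): kilo ∉ F.
Suppose delta ∈ F: no assignment then satisfies all the clues, so delta ∉ F.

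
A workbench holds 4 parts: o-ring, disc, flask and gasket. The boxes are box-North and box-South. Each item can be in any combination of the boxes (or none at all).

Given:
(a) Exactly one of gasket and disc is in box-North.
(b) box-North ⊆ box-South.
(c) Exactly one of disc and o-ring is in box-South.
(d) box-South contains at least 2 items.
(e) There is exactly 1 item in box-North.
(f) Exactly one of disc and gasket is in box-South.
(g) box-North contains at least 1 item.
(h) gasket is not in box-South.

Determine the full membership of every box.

box-North = {disc}; box-South = {disc, flask}

From (h): gasket ∉ box-South.
(b) contrapositive: gasket ∉ box-North.
(f) (exactly one): disc ∈ box-South.
(a) (exactly one): disc ∈ box-North.
(c) (exactly one): o-ring ∉ box-South.
(d): only 2 candidates remain for box-South, so all are in.
(e): box-North already has 1, so the rest are out.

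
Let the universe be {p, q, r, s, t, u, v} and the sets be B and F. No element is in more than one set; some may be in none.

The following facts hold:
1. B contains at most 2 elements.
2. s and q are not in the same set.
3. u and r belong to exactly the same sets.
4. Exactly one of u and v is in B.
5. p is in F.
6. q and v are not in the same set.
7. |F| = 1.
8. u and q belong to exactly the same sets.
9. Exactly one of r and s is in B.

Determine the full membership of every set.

B = {s, v}; F = {p}

From (5): p ∈ F.
(7): F already has 1, so the rest are out.
Suppose q ∈ B: no assignment then satisfies all the clues, so q ∉ B.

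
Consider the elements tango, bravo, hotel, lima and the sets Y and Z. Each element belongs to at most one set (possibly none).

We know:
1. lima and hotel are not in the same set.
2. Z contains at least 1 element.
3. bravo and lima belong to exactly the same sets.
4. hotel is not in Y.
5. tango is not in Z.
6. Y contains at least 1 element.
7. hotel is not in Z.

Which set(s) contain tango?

From (4): hotel ∉ Y.
From (5): tango ∉ Z.
From (7): hotel ∉ Z.
Suppose tango ∉ Y: no assignment then satisfies all the clues, so tango ∈ Y.

tango: Y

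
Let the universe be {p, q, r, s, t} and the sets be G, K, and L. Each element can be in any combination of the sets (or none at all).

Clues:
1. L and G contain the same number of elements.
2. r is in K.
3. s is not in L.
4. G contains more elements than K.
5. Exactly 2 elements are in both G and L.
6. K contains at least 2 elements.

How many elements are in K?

2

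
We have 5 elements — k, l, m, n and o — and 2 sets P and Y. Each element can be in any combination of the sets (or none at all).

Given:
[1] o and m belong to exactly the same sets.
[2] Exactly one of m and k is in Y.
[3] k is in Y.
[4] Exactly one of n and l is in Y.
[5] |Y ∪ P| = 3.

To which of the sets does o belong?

From (3): k ∈ Y.
(2) (exactly one): m ∉ Y.
(1): o matches m: o ∉ Y.
Suppose o ∈ P: no assignment then satisfies all the clues, so o ∉ P.

o: none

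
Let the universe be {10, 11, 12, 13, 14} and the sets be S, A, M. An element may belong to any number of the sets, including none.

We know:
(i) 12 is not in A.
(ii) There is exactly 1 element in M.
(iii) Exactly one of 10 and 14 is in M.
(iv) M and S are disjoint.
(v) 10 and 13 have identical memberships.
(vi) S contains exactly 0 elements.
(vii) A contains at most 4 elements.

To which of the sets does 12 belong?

From (i): 12 ∉ A.
(vi): S already has 0, so the rest are out.
Suppose 12 ∈ M: no assignment then satisfies all the clues, so 12 ∉ M.

12: none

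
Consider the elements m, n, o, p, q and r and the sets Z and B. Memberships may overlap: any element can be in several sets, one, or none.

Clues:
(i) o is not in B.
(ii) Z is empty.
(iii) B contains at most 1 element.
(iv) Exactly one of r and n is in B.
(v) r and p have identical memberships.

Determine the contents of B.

B = {n}

From (i): o ∉ B.
(ii): Z already has 0, so the rest are out.
Suppose m ∈ B: no assignment then satisfies all the clues, so m ∉ B.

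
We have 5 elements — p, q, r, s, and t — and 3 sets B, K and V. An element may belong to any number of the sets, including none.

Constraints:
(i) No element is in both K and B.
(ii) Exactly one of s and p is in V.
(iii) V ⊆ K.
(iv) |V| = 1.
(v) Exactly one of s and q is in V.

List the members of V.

V = {s}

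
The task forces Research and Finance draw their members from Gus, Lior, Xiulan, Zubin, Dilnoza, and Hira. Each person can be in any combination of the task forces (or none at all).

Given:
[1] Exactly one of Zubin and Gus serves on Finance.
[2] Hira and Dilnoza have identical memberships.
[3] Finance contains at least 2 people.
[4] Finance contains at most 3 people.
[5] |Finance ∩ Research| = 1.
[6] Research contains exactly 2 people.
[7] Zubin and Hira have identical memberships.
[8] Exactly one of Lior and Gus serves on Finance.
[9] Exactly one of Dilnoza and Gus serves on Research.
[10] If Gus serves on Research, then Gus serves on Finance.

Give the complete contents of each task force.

Research = {Gus, Lior}; Finance = {Gus, Xiulan}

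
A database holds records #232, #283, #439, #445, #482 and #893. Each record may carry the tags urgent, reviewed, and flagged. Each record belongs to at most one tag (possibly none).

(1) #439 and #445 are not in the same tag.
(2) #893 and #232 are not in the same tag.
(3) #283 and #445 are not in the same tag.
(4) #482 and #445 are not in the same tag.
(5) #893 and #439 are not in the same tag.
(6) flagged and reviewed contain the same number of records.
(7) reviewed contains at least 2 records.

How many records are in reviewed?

2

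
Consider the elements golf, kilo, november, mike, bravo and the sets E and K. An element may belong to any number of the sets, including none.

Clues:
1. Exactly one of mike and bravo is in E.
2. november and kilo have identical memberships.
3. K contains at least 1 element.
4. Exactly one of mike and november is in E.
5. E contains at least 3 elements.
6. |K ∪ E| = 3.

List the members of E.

E = {bravo, kilo, november}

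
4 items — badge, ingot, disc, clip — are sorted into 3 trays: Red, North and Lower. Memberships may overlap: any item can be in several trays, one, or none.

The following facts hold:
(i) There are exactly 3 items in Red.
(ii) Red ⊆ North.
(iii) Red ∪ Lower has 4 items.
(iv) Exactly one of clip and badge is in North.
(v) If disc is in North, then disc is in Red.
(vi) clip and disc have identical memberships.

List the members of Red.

Red = {clip, disc, ingot}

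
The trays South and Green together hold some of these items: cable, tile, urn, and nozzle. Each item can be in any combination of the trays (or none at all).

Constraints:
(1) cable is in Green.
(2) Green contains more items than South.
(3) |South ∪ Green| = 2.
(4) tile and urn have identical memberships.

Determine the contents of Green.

Green = {cable, nozzle}

From (1): cable ∈ Green.
Suppose tile ∈ Green: no assignment then satisfies all the clues, so tile ∉ Green.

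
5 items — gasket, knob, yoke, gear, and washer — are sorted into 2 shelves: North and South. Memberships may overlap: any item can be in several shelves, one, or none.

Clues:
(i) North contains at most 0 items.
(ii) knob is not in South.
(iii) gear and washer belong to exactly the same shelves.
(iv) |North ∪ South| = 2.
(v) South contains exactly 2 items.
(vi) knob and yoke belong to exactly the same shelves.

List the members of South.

From (ii): knob ∉ South.
(i): North already has 0, so the rest are out.
(vi): yoke matches knob: yoke ∉ South.
Suppose gasket ∈ South: no assignment then satisfies all the clues, so gasket ∉ South.

South = {gear, washer}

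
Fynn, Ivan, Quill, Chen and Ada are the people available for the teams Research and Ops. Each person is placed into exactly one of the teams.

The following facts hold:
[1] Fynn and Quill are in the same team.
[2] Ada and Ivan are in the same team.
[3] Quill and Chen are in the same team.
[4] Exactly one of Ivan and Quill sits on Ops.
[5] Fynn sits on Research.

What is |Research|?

3

From (5): Fynn ∈ Research.
(1): Quill matches Fynn: Quill ∈ Research.
(3): Chen matches Quill: Chen ∈ Research.
(4) (exactly one): Ivan ∈ Ops.
(2): Ada matches Ivan: Ada ∉ Research.
(2): Ada matches Ivan: Ada ∈ Ops.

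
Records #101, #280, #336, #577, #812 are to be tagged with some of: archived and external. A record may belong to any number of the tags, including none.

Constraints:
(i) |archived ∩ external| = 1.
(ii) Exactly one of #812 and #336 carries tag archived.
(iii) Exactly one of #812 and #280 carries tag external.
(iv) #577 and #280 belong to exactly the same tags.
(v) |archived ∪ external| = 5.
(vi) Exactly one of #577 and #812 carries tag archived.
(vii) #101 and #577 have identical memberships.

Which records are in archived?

archived = {#101, #280, #336, #577}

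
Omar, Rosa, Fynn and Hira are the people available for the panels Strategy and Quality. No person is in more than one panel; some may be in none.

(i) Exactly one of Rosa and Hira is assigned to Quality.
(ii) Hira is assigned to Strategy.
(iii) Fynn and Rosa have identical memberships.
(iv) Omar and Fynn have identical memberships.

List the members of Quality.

From (ii): Hira ∈ Strategy.
(i) (exactly one): Rosa ∈ Quality.
(iii): Fynn matches Rosa: Fynn ∉ Strategy.
(iii): Fynn matches Rosa: Fynn ∈ Quality.
(iv): Omar matches Fynn: Omar ∉ Strategy.
(iv): Omar matches Fynn: Omar ∈ Quality.

Quality = {Fynn, Omar, Rosa}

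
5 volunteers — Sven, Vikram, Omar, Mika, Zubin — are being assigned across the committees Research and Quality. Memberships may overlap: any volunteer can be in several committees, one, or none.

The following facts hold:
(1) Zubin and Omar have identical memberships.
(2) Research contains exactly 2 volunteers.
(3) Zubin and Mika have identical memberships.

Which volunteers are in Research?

Research = {Sven, Vikram}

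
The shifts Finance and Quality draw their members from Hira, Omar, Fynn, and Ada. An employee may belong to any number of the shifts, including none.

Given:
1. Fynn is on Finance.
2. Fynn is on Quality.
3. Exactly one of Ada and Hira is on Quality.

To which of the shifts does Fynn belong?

Fynn: Finance, Quality

From (1): Fynn ∈ Finance.
From (2): Fynn ∈ Quality.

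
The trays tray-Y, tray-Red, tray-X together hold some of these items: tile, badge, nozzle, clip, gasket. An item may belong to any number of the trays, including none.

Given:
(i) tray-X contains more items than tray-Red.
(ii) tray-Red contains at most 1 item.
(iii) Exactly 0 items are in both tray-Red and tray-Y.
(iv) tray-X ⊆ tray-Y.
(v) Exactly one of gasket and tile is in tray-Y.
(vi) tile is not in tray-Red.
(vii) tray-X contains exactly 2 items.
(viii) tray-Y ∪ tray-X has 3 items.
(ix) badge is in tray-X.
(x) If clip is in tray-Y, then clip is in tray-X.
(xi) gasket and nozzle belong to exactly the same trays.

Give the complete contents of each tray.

tray-Y = {badge, clip, tile}; tray-Red = {}; tray-X = {badge, clip}

From (vi): tile ∉ tray-Red.
From (ix): badge ∈ tray-X.
(iv) with badge ∈ tray-X: badge ∈ tray-Y.
Suppose tile ∉ tray-Y: no assignment then satisfies all the clues, so tile ∈ tray-Y.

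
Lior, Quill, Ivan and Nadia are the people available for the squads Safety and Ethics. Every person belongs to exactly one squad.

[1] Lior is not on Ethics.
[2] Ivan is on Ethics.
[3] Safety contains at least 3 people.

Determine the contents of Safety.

Safety = {Lior, Nadia, Quill}

From (1): Lior ∉ Ethics.
From (2): Ivan ∈ Ethics.
(3): only 3 candidates remain for Safety, so all are in.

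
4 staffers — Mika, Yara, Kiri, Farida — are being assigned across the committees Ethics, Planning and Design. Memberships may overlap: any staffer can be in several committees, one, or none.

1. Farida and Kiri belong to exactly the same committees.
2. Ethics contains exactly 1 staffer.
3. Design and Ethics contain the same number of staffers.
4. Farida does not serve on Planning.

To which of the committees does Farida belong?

Farida: none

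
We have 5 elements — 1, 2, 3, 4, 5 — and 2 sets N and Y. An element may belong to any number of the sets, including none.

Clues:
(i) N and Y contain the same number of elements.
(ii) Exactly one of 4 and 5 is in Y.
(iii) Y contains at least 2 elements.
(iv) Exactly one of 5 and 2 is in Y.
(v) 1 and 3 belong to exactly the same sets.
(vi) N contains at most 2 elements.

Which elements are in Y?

Y = {2, 4}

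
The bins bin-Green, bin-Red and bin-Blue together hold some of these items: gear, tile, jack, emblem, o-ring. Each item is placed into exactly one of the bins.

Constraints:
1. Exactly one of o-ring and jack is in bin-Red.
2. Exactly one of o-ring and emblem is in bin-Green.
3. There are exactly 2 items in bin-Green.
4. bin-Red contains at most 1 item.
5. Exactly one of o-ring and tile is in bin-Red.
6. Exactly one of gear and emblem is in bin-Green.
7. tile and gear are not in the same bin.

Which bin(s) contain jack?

jack: bin-Blue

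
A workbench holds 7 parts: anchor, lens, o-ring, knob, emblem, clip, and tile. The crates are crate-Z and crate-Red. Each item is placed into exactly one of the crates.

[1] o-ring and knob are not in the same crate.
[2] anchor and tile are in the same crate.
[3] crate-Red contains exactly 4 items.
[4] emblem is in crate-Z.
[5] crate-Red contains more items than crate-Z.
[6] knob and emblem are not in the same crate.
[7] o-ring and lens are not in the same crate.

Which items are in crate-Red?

crate-Red = {anchor, knob, lens, tile}

From (4): emblem ∈ crate-Z.
(6): knob ∉ crate-Z.
Only one crate left: knob ∈ crate-Red.
(1): o-ring ∉ crate-Red.
Only one crate left: o-ring ∈ crate-Z.
(7): lens ∉ crate-Z.
Only one crate left: lens ∈ crate-Red.
Suppose anchor ∉ crate-Red: no assignment then satisfies all the clues, so anchor ∈ crate-Red.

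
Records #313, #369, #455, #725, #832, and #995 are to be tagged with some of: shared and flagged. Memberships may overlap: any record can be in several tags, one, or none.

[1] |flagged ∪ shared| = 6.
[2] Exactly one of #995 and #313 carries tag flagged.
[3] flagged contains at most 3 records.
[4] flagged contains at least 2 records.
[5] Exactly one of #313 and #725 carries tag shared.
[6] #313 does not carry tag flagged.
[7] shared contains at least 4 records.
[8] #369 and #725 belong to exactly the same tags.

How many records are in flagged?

3

From (6): #313 ∉ flagged.
(2) (exactly one): #995 ∈ flagged.
Suppose #313 ∉ shared: no assignment then satisfies all the clues, so #313 ∈ shared.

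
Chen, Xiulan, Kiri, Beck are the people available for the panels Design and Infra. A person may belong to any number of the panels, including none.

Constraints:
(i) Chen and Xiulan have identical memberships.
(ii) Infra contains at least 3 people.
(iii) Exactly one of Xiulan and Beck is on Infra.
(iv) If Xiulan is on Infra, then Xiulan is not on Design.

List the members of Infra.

Infra = {Chen, Kiri, Xiulan}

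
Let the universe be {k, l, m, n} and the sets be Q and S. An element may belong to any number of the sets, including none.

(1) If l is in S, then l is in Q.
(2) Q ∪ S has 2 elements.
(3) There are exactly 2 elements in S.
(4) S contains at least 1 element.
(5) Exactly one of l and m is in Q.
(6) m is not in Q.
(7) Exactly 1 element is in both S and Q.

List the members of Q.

Q = {l}

From (6): m ∉ Q.
(5) (exactly one): l ∈ Q.
Suppose k ∈ Q: no assignment then satisfies all the clues, so k ∉ Q.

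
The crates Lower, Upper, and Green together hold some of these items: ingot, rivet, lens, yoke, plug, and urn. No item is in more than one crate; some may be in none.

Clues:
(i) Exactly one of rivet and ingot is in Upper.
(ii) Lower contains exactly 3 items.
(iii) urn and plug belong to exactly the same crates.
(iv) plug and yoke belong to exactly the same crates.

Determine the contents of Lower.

Lower = {plug, urn, yoke}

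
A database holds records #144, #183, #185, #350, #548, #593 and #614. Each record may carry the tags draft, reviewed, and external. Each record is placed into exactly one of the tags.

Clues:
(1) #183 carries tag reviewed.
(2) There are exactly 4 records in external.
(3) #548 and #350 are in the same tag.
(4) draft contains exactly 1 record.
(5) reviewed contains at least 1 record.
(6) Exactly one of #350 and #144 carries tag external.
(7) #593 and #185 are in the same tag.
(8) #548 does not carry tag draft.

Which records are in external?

From (1): #183 ∈ reviewed.
From (8): #548 ∉ draft.
(3): #350 matches #548: #350 ∉ draft.
Suppose #144 ∈ external: no assignment then satisfies all the clues, so #144 ∉ external.

external = {#185, #350, #548, #593}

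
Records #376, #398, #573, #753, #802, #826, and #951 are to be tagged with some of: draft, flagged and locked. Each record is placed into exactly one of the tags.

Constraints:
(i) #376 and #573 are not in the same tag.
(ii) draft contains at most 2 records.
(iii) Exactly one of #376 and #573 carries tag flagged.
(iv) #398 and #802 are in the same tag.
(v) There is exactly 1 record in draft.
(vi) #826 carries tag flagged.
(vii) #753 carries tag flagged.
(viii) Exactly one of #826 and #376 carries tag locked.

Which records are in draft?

From (vi): #826 ∈ flagged.
From (vii): #753 ∈ flagged.
(viii) (exactly one): #376 ∈ locked.
(i): #573 ∉ locked.
(iii) (exactly one): #573 ∈ flagged.
Suppose #398 ∈ draft: no assignment then satisfies all the clues, so #398 ∉ draft.

draft = {#951}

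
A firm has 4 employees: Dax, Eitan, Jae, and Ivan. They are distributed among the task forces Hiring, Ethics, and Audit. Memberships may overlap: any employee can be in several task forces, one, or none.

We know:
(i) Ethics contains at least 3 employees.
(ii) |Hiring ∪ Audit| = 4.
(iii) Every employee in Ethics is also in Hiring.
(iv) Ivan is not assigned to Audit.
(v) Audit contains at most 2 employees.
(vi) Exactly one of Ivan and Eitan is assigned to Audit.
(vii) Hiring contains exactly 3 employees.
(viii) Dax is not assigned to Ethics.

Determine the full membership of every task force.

Hiring = {Eitan, Ivan, Jae}; Ethics = {Eitan, Ivan, Jae}; Audit = {Dax, Eitan}

From (iv): Ivan ∉ Audit.
From (viii): Dax ∉ Ethics.
(i): only 3 candidates remain for Ethics, so all are in.
(iii) with Eitan ∈ Ethics: Eitan ∈ Hiring.
(iii) with Jae ∈ Ethics: Jae ∈ Hiring.
(iii) with Ivan ∈ Ethics: Ivan ∈ Hiring.
(vi) (exactly one): Eitan ∈ Audit.
(vii): Hiring already has 3, so the rest are out.
Suppose Dax ∉ Audit: no assignment then satisfies all the clues, so Dax ∈ Audit.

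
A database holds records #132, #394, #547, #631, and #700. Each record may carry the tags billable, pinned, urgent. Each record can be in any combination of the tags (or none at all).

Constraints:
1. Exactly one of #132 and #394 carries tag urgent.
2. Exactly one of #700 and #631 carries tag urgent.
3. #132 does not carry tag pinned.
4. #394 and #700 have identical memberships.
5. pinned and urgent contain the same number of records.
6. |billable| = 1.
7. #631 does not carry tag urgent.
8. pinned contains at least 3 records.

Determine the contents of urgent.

urgent = {#394, #547, #700}

From (3): #132 ∉ pinned.
From (7): #631 ∉ urgent.
(2) (exactly one): #700 ∈ urgent.
(4): #394 matches #700: #394 ∈ urgent.
(1) (exactly one): #132 ∉ urgent.
Suppose #547 ∉ urgent: no assignment then satisfies all the clues, so #547 ∈ urgent.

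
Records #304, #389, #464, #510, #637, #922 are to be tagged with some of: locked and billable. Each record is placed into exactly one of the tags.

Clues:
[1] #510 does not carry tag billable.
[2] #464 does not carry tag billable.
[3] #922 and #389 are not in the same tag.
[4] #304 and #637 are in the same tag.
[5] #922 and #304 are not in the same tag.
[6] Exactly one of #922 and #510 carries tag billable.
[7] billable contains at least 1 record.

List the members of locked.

locked = {#304, #389, #464, #510, #637}

From (1): #510 ∉ billable.
From (2): #464 ∉ billable.
(6) (exactly one): #922 ∈ billable.
Only one tag left: #464 ∈ locked.
Only one tag left: #510 ∈ locked.
(3): #389 ∉ billable.
(5): #304 ∉ billable.
Only one tag left: #304 ∈ locked.
Only one tag left: #389 ∈ locked.
(4): #637 matches #304: #637 ∈ locked.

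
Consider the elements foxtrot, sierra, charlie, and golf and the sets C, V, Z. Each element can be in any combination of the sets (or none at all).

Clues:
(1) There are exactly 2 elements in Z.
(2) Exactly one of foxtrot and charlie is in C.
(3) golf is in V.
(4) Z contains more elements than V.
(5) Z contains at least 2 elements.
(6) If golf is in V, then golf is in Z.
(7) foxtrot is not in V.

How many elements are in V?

1

From (3): golf ∈ V.
From (7): foxtrot ∉ V.
(6): golf ∈ Z.
Suppose sierra ∈ V: no assignment then satisfies all the clues, so sierra ∉ V.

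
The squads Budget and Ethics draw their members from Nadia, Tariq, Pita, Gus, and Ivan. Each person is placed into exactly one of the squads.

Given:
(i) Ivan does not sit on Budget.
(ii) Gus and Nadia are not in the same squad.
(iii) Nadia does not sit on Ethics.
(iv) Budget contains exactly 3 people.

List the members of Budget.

From (i): Ivan ∉ Budget.
From (iii): Nadia ∉ Ethics.
Only one squad left: Nadia ∈ Budget.
Only one squad left: Ivan ∈ Ethics.
(ii): Gus ∉ Budget.
(iv): only 3 candidates remain for Budget, so all are in.
Only one squad left: Gus ∈ Ethics.

Budget = {Nadia, Pita, Tariq}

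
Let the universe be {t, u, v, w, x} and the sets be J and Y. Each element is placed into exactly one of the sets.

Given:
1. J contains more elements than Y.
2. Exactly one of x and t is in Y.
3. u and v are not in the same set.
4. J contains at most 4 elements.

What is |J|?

3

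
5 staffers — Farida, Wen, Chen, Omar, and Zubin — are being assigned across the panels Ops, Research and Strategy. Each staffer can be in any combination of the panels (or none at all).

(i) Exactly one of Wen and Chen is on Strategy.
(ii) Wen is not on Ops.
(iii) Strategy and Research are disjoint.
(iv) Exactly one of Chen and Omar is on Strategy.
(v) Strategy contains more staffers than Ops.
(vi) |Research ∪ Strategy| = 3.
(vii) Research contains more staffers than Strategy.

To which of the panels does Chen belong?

From (ii): Wen ∉ Ops.
Suppose Chen ∈ Ops: no assignment then satisfies all the clues, so Chen ∉ Ops.

Chen: Strategy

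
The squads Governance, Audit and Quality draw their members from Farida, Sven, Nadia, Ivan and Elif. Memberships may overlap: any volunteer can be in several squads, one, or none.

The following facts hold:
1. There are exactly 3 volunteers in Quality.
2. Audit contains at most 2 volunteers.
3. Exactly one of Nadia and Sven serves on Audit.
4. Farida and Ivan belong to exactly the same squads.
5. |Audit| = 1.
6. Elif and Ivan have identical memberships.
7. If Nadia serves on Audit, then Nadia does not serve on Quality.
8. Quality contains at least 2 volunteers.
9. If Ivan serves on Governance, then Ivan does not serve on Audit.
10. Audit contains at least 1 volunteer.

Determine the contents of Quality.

Quality = {Elif, Farida, Ivan}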